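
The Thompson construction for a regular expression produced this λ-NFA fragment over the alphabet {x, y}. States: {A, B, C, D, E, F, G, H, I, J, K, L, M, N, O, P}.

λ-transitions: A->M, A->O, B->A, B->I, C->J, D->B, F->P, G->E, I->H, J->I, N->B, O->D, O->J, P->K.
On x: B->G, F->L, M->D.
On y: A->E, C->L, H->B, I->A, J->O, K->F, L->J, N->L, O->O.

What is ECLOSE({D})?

Start with {D}.
From D via λ: add B.
From B via λ: add A, I.
From A via λ: add M, O.
From I via λ: add H.
From O via λ: add J.
No new states can be added; the closed set is {A, B, D, H, I, J, M, O}.

{A, B, D, H, I, J, M, O}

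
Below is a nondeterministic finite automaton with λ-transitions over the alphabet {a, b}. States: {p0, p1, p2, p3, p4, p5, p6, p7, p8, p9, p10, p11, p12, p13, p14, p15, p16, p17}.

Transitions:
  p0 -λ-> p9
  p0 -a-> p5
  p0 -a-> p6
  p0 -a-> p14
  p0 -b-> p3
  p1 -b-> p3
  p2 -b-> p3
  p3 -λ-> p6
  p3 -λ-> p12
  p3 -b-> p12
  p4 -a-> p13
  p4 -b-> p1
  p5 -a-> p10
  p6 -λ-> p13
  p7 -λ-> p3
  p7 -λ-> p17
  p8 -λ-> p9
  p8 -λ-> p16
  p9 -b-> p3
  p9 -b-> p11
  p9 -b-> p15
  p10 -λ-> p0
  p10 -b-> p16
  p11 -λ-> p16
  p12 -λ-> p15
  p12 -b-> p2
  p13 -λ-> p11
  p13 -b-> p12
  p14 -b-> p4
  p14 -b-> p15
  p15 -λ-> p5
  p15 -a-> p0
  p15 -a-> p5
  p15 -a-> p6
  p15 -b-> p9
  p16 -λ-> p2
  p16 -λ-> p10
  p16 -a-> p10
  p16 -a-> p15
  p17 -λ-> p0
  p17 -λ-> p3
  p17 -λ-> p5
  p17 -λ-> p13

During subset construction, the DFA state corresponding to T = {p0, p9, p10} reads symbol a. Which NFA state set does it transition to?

p0 on a → {p5, p6, p14}.
No a-transition from p9, p10.
Union after reading a: {p5, p6, p14}.
Now take the λ-closure:
From p6 via λ: add p13.
From p13 via λ: add p11.
From p11 via λ: add p16.
From p16 via λ: add p2, p10.
From p10 via λ: add p0.
From p0 via λ: add p9.
No new states can be added; the closed set is {p0, p2, p5, p6, p9, p10, p11, p13, p14, p16}.

{p0, p2, p5, p6, p9, p10, p11, p13, p14, p16}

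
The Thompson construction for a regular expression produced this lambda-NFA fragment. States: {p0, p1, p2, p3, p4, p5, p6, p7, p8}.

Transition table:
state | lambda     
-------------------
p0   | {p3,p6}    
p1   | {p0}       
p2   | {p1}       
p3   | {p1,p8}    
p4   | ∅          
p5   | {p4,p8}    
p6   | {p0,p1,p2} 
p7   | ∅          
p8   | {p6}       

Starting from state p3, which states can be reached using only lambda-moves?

{p0, p1, p2, p3, p6, p8}

Start with {p3}.
From p3 via lambda: add p1, p8.
From p1 via lambda: add p0.
From p8 via lambda: add p6.
From p6 via lambda: add p2.
No new states can be added; the closed set is {p0, p1, p2, p3, p6, p8}.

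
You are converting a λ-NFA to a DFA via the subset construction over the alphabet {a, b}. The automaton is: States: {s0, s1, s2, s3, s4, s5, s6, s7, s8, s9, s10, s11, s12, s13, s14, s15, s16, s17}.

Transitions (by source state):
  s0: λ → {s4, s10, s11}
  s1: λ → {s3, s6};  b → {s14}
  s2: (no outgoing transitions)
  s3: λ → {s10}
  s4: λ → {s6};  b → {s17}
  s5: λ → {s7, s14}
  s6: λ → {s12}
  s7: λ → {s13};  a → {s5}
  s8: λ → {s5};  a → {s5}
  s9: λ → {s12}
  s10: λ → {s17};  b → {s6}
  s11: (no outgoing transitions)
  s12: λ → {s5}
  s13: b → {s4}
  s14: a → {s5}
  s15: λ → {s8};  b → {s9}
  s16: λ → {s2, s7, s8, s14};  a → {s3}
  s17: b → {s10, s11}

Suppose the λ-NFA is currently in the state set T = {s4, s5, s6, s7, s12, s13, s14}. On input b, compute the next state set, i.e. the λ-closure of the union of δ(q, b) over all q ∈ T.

{s4, s5, s6, s7, s12, s13, s14, s17}

s4 on b → {s17}.
s13 on b → {s4}.
No b-transition from s5, s6, s7, s12, s14.
Union after reading b: {s4, s17}.
Now take the λ-closure:
From s4 via λ: add s6.
From s6 via λ: add s12.
From s12 via λ: add s5.
From s5 via λ: add s7, s14.
From s7 via λ: add s13.
No new states can be added; the closed set is {s4, s5, s6, s7, s12, s13, s14, s17}.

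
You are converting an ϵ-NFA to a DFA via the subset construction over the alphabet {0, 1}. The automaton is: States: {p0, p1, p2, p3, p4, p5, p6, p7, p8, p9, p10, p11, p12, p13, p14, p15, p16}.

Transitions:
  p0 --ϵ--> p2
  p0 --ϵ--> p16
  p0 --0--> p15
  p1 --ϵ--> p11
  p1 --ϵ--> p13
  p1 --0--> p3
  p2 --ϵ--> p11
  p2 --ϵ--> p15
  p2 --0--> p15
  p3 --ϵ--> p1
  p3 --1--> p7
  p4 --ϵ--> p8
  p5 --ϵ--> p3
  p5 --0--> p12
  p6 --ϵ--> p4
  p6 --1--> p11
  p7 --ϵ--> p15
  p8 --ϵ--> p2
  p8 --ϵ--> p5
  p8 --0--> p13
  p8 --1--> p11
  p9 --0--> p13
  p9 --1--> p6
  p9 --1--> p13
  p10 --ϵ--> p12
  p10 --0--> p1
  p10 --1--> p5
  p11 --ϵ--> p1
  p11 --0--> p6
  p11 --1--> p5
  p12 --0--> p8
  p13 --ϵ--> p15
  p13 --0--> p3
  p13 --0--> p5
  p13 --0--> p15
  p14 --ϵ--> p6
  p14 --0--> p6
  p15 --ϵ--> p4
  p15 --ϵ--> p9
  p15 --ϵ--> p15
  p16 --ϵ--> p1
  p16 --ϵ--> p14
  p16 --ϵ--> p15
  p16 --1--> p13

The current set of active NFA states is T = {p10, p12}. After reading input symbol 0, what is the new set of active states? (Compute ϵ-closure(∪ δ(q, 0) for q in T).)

{p1, p2, p3, p4, p5, p8, p9, p11, p13, p15}

p10 on 0 → {p1}.
p12 on 0 → {p8}.
Union after reading 0: {p1, p8}.
Now take the ϵ-closure:
From p1 via ϵ: add p11, p13.
From p8 via ϵ: add p2, p5.
From p2 via ϵ: add p15.
From p5 via ϵ: add p3.
From p15 via ϵ: add p4, p9.
No new states can be added; the closed set is {p1, p2, p3, p4, p5, p8, p9, p11, p13, p15}.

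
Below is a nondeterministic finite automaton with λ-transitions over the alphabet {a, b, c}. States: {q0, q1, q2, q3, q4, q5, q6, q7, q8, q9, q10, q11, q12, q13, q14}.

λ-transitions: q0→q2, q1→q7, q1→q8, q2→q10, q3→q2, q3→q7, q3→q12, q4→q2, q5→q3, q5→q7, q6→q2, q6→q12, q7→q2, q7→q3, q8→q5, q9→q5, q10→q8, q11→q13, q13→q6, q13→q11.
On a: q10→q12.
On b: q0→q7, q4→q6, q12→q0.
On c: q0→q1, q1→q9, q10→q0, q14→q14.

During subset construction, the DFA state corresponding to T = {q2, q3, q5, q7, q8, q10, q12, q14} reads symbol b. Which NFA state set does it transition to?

{q0, q2, q3, q5, q7, q8, q10, q12}

q12 on b → {q0}.
No b-transition from q2, q3, q5, q7, q8, q10, q14.
Union after reading b: {q0}.
Now take the λ-closure:
From q0 via λ: add q2.
From q2 via λ: add q10.
From q10 via λ: add q8.
From q8 via λ: add q5.
From q5 via λ: add q3, q7.
From q3 via λ: add q12.
No new states can be added; the closed set is {q0, q2, q3, q5, q7, q8, q10, q12}.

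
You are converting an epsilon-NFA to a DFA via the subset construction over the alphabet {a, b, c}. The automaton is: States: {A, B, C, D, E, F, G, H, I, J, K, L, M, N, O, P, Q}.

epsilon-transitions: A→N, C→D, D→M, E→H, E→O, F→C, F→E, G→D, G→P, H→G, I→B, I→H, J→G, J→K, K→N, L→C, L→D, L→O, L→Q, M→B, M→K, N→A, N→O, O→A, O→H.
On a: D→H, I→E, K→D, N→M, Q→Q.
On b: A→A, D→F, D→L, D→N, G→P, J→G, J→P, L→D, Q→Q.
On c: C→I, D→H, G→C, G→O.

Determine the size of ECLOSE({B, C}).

11

Start with {B, C}.
From C via epsilon: add D.
From D via epsilon: add M.
From M via epsilon: add K.
From K via epsilon: add N.
From N via epsilon: add A, O.
From O via epsilon: add H.
From H via epsilon: add G.
From G via epsilon: add P.
epsilon-closure = {A, B, C, D, G, H, K, M, N, O, P}, which has 11 states.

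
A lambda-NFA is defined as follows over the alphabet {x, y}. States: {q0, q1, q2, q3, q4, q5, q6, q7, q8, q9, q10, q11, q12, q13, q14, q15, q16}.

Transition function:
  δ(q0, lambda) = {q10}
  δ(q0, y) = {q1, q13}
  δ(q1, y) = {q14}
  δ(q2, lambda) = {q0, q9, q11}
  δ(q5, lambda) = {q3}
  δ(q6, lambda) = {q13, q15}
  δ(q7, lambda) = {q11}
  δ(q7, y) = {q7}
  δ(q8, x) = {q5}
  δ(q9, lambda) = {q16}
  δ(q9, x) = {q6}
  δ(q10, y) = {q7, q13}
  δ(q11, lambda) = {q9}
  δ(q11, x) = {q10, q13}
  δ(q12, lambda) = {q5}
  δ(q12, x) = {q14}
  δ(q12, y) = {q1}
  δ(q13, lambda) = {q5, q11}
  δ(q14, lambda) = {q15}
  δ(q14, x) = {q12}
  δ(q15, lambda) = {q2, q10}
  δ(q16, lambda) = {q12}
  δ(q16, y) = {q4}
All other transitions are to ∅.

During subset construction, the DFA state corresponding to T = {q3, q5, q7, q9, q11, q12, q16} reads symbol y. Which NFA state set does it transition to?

{q1, q3, q4, q5, q7, q9, q11, q12, q16}

q7 on y → {q7}.
q12 on y → {q1}.
q16 on y → {q4}.
No y-transition from q3, q5, q9, q11.
Union after reading y: {q1, q4, q7}.
Now take the lambda-closure:
From q7 via lambda: add q11.
From q11 via lambda: add q9.
From q9 via lambda: add q16.
From q16 via lambda: add q12.
From q12 via lambda: add q5.
From q5 via lambda: add q3.
No new states can be added; the closed set is {q1, q3, q4, q5, q7, q9, q11, q12, q16}.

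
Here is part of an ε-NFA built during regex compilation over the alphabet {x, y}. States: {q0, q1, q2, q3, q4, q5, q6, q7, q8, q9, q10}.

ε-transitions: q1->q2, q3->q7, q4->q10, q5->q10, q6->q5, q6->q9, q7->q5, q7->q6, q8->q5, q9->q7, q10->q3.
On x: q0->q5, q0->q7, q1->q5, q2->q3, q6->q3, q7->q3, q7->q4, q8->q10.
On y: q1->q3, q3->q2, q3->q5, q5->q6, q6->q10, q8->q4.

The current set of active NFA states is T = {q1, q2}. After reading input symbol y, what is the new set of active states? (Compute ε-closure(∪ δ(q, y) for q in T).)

{q3, q5, q6, q7, q9, q10}

q1 on y → {q3}.
No y-transition from q2.
Union after reading y: {q3}.
Now take the ε-closure:
From q3 via ε: add q7.
From q7 via ε: add q5, q6.
From q5 via ε: add q10.
From q6 via ε: add q9.
No new states can be added; the closed set is {q3, q5, q6, q7, q9, q10}.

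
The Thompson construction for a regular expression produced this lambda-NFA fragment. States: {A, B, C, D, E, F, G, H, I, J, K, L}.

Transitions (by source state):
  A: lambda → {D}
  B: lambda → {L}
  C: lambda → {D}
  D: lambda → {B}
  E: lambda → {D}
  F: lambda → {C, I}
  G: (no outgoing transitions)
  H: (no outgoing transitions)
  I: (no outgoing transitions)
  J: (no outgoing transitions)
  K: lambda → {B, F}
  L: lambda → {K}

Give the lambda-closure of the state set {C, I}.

{B, C, D, F, I, K, L}

Start with {C, I}.
From C via lambda: add D.
From D via lambda: add B.
From B via lambda: add L.
From L via lambda: add K.
From K via lambda: add F.
No new states can be added; the closed set is {B, C, D, F, I, K, L}.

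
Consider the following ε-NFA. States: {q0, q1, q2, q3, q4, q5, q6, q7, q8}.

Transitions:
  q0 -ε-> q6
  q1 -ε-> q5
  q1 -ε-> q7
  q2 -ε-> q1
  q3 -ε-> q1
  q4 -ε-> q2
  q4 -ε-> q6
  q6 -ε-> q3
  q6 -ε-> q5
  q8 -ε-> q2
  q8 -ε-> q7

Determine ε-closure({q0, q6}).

Start with {q0, q6}.
From q6 via ε: add q3, q5.
From q3 via ε: add q1.
From q1 via ε: add q7.
No new states can be added; the closed set is {q0, q1, q3, q5, q6, q7}.

{q0, q1, q3, q5, q6, q7}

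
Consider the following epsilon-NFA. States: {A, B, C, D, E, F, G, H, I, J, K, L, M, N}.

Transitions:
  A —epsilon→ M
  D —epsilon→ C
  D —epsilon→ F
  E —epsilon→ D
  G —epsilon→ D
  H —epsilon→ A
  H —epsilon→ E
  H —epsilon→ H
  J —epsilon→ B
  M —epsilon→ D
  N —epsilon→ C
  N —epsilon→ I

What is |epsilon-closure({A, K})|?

6

Start with {A, K}.
From A via epsilon: add M.
From M via epsilon: add D.
From D via epsilon: add C, F.
epsilon-closure = {A, C, D, F, K, M}, which has 6 states.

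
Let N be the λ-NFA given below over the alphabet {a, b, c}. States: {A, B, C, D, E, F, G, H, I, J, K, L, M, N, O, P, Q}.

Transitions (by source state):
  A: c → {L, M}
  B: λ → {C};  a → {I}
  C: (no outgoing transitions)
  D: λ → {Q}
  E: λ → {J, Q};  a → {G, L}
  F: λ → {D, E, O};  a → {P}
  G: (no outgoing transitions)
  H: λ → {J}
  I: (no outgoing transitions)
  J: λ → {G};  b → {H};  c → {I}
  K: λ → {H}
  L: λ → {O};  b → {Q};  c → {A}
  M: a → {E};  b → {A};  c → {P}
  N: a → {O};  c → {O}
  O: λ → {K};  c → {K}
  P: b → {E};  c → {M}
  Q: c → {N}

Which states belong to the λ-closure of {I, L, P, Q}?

Start with {I, L, P, Q}.
From L via λ: add O.
From O via λ: add K.
From K via λ: add H.
From H via λ: add J.
From J via λ: add G.
No new states can be added; the closed set is {G, H, I, J, K, L, O, P, Q}.

{G, H, I, J, K, L, O, P, Q}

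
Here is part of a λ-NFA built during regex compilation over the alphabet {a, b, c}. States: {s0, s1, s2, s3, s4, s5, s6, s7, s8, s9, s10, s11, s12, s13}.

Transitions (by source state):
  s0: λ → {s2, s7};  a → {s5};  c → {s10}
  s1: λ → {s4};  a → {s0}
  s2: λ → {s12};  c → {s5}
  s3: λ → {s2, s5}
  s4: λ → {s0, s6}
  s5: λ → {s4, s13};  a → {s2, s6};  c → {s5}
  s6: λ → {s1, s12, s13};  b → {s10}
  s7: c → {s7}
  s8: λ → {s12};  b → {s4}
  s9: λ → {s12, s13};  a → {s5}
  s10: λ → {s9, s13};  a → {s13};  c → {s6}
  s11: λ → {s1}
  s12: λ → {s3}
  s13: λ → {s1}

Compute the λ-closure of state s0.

Start with {s0}.
From s0 via λ: add s2, s7.
From s2 via λ: add s12.
From s12 via λ: add s3.
From s3 via λ: add s5.
From s5 via λ: add s4, s13.
From s4 via λ: add s6.
From s13 via λ: add s1.
No new states can be added; the closed set is {s0, s1, s2, s3, s4, s5, s6, s7, s12, s13}.

{s0, s1, s2, s3, s4, s5, s6, s7, s12, s13}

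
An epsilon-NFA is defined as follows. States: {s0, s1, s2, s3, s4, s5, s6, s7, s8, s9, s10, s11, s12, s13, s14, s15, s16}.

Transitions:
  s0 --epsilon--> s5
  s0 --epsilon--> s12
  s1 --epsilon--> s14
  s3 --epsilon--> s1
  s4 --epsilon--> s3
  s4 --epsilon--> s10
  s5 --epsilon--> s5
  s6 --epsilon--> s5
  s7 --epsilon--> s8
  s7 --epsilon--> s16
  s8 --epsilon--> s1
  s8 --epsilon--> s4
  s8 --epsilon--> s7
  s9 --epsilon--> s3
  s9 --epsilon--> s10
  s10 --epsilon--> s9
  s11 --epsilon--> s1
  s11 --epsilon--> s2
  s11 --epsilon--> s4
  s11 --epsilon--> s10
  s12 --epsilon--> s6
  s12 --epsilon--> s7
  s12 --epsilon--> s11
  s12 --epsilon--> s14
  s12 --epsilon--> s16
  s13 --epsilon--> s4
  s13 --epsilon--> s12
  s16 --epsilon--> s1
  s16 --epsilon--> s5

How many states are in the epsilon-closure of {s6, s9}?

Start with {s6, s9}.
From s6 via epsilon: add s5.
From s9 via epsilon: add s3, s10.
From s3 via epsilon: add s1.
From s1 via epsilon: add s14.
epsilon-closure = {s1, s3, s5, s6, s9, s10, s14}, which has 7 states.

7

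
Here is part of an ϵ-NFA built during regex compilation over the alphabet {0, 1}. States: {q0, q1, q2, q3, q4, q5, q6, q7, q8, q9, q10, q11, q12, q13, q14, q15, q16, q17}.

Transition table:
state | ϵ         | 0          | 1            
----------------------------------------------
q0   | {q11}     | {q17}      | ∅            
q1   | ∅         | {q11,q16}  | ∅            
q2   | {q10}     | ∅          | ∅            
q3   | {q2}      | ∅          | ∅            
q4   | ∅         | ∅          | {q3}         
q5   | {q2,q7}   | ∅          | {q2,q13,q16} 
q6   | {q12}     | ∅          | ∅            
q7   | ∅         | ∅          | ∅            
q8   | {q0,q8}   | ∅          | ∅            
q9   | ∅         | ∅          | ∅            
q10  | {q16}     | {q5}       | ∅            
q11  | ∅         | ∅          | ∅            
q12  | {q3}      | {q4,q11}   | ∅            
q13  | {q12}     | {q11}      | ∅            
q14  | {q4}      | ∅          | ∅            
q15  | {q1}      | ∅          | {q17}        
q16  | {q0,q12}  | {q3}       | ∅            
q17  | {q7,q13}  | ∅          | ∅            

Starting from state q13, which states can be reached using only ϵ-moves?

{q0, q2, q3, q10, q11, q12, q13, q16}

Start with {q13}.
From q13 via ϵ: add q12.
From q12 via ϵ: add q3.
From q3 via ϵ: add q2.
From q2 via ϵ: add q10.
From q10 via ϵ: add q16.
From q16 via ϵ: add q0.
From q0 via ϵ: add q11.
No new states can be added; the closed set is {q0, q2, q3, q10, q11, q12, q13, q16}.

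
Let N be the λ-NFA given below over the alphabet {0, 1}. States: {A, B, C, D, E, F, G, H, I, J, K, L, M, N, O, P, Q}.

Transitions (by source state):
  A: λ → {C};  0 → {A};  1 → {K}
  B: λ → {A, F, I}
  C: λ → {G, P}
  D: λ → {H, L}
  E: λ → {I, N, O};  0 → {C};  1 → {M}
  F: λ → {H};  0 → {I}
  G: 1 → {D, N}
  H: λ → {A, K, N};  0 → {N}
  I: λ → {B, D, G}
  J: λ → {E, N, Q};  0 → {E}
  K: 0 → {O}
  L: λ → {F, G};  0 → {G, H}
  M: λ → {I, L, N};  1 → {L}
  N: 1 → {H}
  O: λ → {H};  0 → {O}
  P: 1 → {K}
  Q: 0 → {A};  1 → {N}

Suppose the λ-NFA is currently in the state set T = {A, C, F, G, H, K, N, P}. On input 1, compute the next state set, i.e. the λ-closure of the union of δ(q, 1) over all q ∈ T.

{A, C, D, F, G, H, K, L, N, P}

A on 1 → {K}.
G on 1 → {D, N}.
N on 1 → {H}.
P on 1 → {K}.
No 1-transition from C, F, H, K.
Union after reading 1: {D, H, K, N}.
Now take the λ-closure:
From D via λ: add L.
From H via λ: add A.
From A via λ: add C.
From L via λ: add F, G.
From C via λ: add P.
No new states can be added; the closed set is {A, C, D, F, G, H, K, L, N, P}.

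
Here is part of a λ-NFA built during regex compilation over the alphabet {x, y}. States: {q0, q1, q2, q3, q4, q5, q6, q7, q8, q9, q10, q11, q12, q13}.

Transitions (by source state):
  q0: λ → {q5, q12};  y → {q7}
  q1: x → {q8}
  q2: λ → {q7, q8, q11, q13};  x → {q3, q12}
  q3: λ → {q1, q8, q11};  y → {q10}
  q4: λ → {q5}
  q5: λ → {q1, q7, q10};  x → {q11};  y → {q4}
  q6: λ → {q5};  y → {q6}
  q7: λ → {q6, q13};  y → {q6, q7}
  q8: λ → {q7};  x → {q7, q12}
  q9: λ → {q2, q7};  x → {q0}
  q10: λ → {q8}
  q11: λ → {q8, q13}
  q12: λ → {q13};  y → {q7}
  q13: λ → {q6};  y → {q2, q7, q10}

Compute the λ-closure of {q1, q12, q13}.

Start with {q1, q12, q13}.
From q13 via λ: add q6.
From q6 via λ: add q5.
From q5 via λ: add q7, q10.
From q10 via λ: add q8.
No new states can be added; the closed set is {q1, q5, q6, q7, q8, q10, q12, q13}.

{q1, q5, q6, q7, q8, q10, q12, q13}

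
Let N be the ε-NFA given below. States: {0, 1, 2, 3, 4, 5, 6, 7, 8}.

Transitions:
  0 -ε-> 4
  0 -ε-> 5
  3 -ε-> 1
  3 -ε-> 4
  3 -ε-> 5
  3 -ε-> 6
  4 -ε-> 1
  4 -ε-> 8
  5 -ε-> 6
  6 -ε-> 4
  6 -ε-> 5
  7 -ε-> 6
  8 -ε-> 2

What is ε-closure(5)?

Start with {5}.
From 5 via ε: add 6.
From 6 via ε: add 4.
From 4 via ε: add 1, 8.
From 8 via ε: add 2.
No new states can be added; the closed set is {1, 2, 4, 5, 6, 8}.

{1, 2, 4, 5, 6, 8}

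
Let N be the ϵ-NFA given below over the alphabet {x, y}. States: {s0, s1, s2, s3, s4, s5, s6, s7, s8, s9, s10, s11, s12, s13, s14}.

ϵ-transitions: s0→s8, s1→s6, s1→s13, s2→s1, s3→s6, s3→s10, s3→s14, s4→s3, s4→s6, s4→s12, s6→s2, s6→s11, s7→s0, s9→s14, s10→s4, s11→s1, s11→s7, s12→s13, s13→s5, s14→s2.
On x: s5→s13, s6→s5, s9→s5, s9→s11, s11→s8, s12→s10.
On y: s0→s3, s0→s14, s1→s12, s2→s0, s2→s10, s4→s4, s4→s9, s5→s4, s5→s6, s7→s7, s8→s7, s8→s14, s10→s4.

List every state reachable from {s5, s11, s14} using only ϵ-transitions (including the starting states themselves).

{s0, s1, s2, s5, s6, s7, s8, s11, s13, s14}

Start with {s5, s11, s14}.
From s11 via ϵ: add s1, s7.
From s14 via ϵ: add s2.
From s1 via ϵ: add s6, s13.
From s7 via ϵ: add s0.
From s0 via ϵ: add s8.
No new states can be added; the closed set is {s0, s1, s2, s5, s6, s7, s8, s11, s13, s14}.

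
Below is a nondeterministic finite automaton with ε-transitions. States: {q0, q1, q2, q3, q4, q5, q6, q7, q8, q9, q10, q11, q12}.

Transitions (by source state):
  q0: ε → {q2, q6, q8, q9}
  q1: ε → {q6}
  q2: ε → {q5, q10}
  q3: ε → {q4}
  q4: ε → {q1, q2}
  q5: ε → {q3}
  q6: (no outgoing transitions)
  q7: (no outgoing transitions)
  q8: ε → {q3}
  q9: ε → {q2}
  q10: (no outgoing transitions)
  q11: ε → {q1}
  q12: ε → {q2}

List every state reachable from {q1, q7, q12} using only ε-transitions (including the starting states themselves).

Start with {q1, q7, q12}.
From q1 via ε: add q6.
From q12 via ε: add q2.
From q2 via ε: add q5, q10.
From q5 via ε: add q3.
From q3 via ε: add q4.
No new states can be added; the closed set is {q1, q2, q3, q4, q5, q6, q7, q10, q12}.

{q1, q2, q3, q4, q5, q6, q7, q10, q12}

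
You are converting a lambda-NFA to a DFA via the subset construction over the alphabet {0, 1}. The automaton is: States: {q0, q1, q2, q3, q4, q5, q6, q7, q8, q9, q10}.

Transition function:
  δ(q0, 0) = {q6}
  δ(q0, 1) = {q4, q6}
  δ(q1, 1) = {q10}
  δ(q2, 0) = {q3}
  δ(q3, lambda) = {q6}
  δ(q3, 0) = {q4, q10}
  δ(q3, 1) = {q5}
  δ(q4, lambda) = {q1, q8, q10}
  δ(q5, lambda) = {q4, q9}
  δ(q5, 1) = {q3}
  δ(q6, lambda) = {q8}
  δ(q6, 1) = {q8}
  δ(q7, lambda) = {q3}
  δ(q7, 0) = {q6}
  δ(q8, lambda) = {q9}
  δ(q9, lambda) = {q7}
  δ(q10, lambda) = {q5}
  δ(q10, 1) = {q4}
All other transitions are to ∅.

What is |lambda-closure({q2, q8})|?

Start with {q2, q8}.
From q8 via lambda: add q9.
From q9 via lambda: add q7.
From q7 via lambda: add q3.
From q3 via lambda: add q6.
lambda-closure = {q2, q3, q6, q7, q8, q9}, which has 6 states.

6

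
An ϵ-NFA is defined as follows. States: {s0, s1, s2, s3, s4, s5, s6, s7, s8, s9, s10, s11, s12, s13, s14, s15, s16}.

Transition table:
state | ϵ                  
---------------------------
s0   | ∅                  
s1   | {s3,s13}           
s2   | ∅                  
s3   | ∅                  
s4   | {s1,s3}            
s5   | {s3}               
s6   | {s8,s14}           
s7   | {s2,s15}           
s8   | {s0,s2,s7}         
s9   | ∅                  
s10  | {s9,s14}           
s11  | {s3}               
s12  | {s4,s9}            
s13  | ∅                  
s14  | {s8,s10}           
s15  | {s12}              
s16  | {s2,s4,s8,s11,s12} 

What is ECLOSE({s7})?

Start with {s7}.
From s7 via ϵ: add s2, s15.
From s15 via ϵ: add s12.
From s12 via ϵ: add s4, s9.
From s4 via ϵ: add s1, s3.
From s1 via ϵ: add s13.
No new states can be added; the closed set is {s1, s2, s3, s4, s7, s9, s12, s13, s15}.

{s1, s2, s3, s4, s7, s9, s12, s13, s15}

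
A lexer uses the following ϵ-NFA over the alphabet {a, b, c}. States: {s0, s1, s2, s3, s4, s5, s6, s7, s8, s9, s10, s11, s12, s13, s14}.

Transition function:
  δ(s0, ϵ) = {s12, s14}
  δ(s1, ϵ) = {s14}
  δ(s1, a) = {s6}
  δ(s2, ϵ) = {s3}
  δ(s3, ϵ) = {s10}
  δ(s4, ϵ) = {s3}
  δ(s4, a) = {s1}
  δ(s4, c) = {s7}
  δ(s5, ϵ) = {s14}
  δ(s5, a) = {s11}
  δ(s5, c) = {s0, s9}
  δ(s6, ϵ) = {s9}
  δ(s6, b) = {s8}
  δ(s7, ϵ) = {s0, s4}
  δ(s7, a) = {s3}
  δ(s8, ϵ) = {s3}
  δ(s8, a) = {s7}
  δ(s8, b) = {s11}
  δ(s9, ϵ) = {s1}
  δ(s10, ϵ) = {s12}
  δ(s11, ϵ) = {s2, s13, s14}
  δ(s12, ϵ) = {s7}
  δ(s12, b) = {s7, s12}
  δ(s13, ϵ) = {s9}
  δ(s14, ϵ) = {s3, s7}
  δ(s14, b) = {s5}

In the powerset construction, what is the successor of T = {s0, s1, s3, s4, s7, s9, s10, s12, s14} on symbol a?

{s0, s1, s3, s4, s6, s7, s9, s10, s12, s14}

s1 on a → {s6}.
s4 on a → {s1}.
s7 on a → {s3}.
No a-transition from s0, s3, s9, s10, s12, s14.
Union after reading a: {s1, s3, s6}.
Now take the ϵ-closure:
From s1 via ϵ: add s14.
From s3 via ϵ: add s10.
From s6 via ϵ: add s9.
From s10 via ϵ: add s12.
From s14 via ϵ: add s7.
From s7 via ϵ: add s0, s4.
No new states can be added; the closed set is {s0, s1, s3, s4, s6, s7, s9, s10, s12, s14}.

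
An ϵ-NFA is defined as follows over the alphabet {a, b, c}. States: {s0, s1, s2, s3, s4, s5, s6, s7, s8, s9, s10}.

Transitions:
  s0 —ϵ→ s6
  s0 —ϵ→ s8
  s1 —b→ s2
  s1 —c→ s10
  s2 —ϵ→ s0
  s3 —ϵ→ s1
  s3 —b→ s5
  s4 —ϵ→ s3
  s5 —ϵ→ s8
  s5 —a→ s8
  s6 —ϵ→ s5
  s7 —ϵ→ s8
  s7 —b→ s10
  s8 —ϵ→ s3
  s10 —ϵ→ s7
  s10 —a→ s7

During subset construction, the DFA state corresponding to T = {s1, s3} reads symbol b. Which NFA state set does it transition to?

s1 on b → {s2}.
s3 on b → {s5}.
Union after reading b: {s2, s5}.
Now take the ϵ-closure:
From s2 via ϵ: add s0.
From s5 via ϵ: add s8.
From s0 via ϵ: add s6.
From s8 via ϵ: add s3.
From s3 via ϵ: add s1.
No new states can be added; the closed set is {s0, s1, s2, s3, s5, s6, s8}.

{s0, s1, s2, s3, s5, s6, s8}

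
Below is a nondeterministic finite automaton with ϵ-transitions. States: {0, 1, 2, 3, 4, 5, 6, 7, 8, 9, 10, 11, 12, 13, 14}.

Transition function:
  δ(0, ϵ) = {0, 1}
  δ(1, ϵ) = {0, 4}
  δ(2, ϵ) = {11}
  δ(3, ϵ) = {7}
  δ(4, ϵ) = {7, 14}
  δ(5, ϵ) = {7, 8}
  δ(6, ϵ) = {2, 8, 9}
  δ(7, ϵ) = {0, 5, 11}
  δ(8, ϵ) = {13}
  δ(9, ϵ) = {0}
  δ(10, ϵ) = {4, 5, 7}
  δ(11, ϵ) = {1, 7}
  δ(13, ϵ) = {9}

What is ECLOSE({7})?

{0, 1, 4, 5, 7, 8, 9, 11, 13, 14}

Start with {7}.
From 7 via ϵ: add 0, 5, 11.
From 0 via ϵ: add 1.
From 5 via ϵ: add 8.
From 1 via ϵ: add 4.
From 8 via ϵ: add 13.
From 4 via ϵ: add 14.
From 13 via ϵ: add 9.
No new states can be added; the closed set is {0, 1, 4, 5, 7, 8, 9, 11, 13, 14}.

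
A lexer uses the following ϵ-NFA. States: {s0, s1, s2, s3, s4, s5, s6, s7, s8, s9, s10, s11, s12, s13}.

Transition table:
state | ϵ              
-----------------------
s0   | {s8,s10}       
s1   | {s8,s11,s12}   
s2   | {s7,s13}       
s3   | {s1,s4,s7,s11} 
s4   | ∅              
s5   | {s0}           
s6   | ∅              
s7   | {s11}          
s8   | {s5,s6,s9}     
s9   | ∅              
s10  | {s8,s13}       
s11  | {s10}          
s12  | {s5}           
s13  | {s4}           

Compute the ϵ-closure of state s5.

Start with {s5}.
From s5 via ϵ: add s0.
From s0 via ϵ: add s8, s10.
From s8 via ϵ: add s6, s9.
From s10 via ϵ: add s13.
From s13 via ϵ: add s4.
No new states can be added; the closed set is {s0, s4, s5, s6, s8, s9, s10, s13}.

{s0, s4, s5, s6, s8, s9, s10, s13}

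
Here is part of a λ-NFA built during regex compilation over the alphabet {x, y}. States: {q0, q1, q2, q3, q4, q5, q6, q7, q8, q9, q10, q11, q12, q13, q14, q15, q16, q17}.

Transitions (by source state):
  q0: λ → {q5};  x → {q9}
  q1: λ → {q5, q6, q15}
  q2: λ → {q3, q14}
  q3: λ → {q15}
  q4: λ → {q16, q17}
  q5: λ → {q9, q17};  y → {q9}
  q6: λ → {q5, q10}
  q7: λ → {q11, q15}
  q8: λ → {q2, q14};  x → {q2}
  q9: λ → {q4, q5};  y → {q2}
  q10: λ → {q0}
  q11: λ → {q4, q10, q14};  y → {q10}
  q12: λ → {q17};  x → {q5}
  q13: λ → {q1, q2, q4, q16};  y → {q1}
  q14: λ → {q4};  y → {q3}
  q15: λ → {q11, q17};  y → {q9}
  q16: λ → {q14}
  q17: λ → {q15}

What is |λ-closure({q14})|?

10

Start with {q14}.
From q14 via λ: add q4.
From q4 via λ: add q16, q17.
From q17 via λ: add q15.
From q15 via λ: add q11.
From q11 via λ: add q10.
From q10 via λ: add q0.
From q0 via λ: add q5.
From q5 via λ: add q9.
λ-closure = {q0, q4, q5, q9, q10, q11, q14, q15, q16, q17}, which has 10 states.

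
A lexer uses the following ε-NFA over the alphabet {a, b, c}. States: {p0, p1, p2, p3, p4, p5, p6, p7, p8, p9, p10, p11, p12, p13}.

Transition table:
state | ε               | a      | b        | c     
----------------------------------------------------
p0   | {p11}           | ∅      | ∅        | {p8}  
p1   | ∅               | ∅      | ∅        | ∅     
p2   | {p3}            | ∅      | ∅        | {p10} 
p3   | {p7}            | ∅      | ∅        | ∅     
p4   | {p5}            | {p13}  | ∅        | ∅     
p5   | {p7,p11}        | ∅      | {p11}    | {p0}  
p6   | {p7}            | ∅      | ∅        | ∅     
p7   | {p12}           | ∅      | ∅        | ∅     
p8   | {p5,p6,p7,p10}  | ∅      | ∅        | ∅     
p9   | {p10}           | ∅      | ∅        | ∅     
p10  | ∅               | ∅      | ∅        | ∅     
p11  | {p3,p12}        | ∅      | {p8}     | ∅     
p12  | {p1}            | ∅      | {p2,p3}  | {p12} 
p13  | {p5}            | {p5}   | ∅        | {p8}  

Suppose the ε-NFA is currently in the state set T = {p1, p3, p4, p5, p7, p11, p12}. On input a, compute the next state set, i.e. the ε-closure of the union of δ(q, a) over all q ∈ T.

{p1, p3, p5, p7, p11, p12, p13}

p4 on a → {p13}.
No a-transition from p1, p3, p5, p7, p11, p12.
Union after reading a: {p13}.
Now take the ε-closure:
From p13 via ε: add p5.
From p5 via ε: add p7, p11.
From p7 via ε: add p12.
From p11 via ε: add p3.
From p12 via ε: add p1.
No new states can be added; the closed set is {p1, p3, p5, p7, p11, p12, p13}.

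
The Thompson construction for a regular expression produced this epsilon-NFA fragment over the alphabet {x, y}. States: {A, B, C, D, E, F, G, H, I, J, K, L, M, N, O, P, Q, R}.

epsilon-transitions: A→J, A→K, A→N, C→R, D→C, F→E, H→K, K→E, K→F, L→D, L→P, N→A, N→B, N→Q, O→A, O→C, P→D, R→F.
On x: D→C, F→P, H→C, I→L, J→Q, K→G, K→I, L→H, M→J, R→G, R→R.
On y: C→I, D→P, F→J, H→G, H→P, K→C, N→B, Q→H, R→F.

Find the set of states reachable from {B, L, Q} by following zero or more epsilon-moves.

Start with {B, L, Q}.
From L via epsilon: add D, P.
From D via epsilon: add C.
From C via epsilon: add R.
From R via epsilon: add F.
From F via epsilon: add E.
No new states can be added; the closed set is {B, C, D, E, F, L, P, Q, R}.

{B, C, D, E, F, L, P, Q, R}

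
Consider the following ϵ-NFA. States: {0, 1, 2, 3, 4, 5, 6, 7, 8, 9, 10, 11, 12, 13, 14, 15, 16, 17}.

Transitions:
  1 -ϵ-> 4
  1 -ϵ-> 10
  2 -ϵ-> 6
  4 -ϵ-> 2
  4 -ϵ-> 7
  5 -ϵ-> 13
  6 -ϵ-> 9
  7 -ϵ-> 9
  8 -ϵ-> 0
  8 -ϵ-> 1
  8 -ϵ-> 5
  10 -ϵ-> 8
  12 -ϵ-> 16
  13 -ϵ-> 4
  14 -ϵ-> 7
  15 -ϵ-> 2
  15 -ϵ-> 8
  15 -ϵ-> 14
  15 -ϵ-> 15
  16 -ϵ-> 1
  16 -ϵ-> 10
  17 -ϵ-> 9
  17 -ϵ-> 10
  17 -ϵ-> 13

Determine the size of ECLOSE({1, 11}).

12

Start with {1, 11}.
From 1 via ϵ: add 4, 10.
From 4 via ϵ: add 2, 7.
From 10 via ϵ: add 8.
From 2 via ϵ: add 6.
From 7 via ϵ: add 9.
From 8 via ϵ: add 0, 5.
From 5 via ϵ: add 13.
ϵ-closure = {0, 1, 2, 4, 5, 6, 7, 8, 9, 10, 11, 13}, which has 12 states.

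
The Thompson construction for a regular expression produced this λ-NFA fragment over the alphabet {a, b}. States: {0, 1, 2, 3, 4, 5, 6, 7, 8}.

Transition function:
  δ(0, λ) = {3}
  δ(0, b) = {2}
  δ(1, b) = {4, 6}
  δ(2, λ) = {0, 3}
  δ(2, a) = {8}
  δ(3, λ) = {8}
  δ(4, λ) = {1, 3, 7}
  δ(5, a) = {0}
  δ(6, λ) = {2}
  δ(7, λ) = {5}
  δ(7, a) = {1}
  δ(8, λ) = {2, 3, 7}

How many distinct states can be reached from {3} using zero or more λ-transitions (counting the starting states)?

Start with {3}.
From 3 via λ: add 8.
From 8 via λ: add 2, 7.
From 2 via λ: add 0.
From 7 via λ: add 5.
λ-closure = {0, 2, 3, 5, 7, 8}, which has 6 states.

6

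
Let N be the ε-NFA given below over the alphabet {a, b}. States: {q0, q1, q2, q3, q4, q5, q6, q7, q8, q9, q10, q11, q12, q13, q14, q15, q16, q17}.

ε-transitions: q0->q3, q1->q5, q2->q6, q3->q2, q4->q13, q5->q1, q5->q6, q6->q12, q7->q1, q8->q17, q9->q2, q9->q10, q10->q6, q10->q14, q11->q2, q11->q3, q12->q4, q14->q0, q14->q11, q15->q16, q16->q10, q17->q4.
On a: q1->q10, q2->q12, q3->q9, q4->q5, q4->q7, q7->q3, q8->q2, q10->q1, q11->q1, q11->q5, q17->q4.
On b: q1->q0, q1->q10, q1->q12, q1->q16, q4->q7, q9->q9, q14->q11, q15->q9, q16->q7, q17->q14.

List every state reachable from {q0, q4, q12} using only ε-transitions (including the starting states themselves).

{q0, q2, q3, q4, q6, q12, q13}

Start with {q0, q4, q12}.
From q0 via ε: add q3.
From q4 via ε: add q13.
From q3 via ε: add q2.
From q2 via ε: add q6.
No new states can be added; the closed set is {q0, q2, q3, q4, q6, q12, q13}.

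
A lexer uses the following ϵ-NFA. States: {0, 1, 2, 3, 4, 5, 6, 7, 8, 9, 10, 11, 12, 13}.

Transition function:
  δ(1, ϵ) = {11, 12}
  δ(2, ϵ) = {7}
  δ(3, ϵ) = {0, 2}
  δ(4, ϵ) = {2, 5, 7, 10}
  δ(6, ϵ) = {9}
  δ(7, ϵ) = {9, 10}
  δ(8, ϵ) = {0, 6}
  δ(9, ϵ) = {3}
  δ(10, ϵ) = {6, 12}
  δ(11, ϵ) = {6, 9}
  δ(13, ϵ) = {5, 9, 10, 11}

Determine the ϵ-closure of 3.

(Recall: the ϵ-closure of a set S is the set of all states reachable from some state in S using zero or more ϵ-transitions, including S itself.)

{0, 2, 3, 6, 7, 9, 10, 12}

Start with {3}.
From 3 via ϵ: add 0, 2.
From 2 via ϵ: add 7.
From 7 via ϵ: add 9, 10.
From 10 via ϵ: add 6, 12.
No new states can be added; the closed set is {0, 2, 3, 6, 7, 9, 10, 12}.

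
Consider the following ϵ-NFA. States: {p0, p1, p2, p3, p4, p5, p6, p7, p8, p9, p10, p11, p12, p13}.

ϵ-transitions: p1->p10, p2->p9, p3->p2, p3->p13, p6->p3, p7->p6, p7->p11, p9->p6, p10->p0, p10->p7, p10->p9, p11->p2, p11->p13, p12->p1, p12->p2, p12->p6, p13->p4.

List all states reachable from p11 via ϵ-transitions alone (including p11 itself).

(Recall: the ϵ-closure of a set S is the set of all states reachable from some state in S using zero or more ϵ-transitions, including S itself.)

Start with {p11}.
From p11 via ϵ: add p2, p13.
From p2 via ϵ: add p9.
From p13 via ϵ: add p4.
From p9 via ϵ: add p6.
From p6 via ϵ: add p3.
No new states can be added; the closed set is {p2, p3, p4, p6, p9, p11, p13}.

{p2, p3, p4, p6, p9, p11, p13}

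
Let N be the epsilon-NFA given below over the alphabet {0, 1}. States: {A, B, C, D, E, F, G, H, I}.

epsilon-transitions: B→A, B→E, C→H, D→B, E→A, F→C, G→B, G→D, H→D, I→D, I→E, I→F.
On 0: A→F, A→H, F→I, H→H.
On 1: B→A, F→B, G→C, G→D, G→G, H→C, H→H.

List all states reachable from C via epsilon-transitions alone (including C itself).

Start with {C}.
From C via epsilon: add H.
From H via epsilon: add D.
From D via epsilon: add B.
From B via epsilon: add A, E.
No new states can be added; the closed set is {A, B, C, D, E, H}.

{A, B, C, D, E, H}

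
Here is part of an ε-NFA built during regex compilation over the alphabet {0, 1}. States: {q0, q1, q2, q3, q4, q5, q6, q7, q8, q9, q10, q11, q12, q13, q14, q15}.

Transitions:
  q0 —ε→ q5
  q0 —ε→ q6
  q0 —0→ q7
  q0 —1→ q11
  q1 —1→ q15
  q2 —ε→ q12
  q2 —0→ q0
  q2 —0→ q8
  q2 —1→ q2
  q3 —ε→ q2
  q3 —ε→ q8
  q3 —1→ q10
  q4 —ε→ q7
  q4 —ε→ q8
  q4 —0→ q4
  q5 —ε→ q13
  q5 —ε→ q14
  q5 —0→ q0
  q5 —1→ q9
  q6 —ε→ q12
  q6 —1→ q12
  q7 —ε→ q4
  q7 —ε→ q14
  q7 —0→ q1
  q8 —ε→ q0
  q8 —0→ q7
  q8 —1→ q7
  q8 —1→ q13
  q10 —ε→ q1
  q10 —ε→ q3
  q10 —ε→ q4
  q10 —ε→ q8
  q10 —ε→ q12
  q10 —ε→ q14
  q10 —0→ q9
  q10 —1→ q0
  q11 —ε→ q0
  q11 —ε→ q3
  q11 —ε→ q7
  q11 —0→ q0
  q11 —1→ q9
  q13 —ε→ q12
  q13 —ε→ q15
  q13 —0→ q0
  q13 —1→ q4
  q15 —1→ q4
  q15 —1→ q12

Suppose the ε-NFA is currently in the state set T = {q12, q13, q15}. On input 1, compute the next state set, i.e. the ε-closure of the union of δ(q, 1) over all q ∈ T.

q13 on 1 → {q4}.
q15 on 1 → {q4, q12}.
No 1-transition from q12.
Union after reading 1: {q4, q12}.
Now take the ε-closure:
From q4 via ε: add q7, q8.
From q7 via ε: add q14.
From q8 via ε: add q0.
From q0 via ε: add q5, q6.
From q5 via ε: add q13.
From q13 via ε: add q15.
No new states can be added; the closed set is {q0, q4, q5, q6, q7, q8, q12, q13, q14, q15}.

{q0, q4, q5, q6, q7, q8, q12, q13, q14, q15}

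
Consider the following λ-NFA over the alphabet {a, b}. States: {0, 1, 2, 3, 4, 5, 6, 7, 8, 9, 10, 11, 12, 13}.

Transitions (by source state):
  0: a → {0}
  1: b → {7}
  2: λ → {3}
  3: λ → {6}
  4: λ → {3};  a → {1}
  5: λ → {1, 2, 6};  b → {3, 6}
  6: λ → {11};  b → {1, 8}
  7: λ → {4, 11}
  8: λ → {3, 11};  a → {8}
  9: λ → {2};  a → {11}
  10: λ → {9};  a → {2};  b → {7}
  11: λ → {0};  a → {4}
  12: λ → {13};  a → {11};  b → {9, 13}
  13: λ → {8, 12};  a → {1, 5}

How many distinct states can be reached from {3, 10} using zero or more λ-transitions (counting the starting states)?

7

Start with {3, 10}.
From 3 via λ: add 6.
From 10 via λ: add 9.
From 6 via λ: add 11.
From 9 via λ: add 2.
From 11 via λ: add 0.
λ-closure = {0, 2, 3, 6, 9, 10, 11}, which has 7 states.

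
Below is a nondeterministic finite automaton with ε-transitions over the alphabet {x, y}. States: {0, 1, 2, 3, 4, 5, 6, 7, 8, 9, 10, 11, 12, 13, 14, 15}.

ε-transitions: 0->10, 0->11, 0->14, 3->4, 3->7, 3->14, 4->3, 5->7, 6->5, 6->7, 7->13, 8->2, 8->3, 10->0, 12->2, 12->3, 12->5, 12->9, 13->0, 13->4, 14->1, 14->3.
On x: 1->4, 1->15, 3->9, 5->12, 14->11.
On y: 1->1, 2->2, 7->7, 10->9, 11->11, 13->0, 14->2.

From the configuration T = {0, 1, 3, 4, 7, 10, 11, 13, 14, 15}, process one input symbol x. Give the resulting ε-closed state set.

{0, 1, 3, 4, 7, 9, 10, 11, 13, 14, 15}

1 on x → {4, 15}.
3 on x → {9}.
14 on x → {11}.
No x-transition from 0, 4, 7, 10, 11, 13, 15.
Union after reading x: {4, 9, 11, 15}.
Now take the ε-closure:
From 4 via ε: add 3.
From 3 via ε: add 7, 14.
From 7 via ε: add 13.
From 14 via ε: add 1.
From 13 via ε: add 0.
From 0 via ε: add 10.
No new states can be added; the closed set is {0, 1, 3, 4, 7, 9, 10, 11, 13, 14, 15}.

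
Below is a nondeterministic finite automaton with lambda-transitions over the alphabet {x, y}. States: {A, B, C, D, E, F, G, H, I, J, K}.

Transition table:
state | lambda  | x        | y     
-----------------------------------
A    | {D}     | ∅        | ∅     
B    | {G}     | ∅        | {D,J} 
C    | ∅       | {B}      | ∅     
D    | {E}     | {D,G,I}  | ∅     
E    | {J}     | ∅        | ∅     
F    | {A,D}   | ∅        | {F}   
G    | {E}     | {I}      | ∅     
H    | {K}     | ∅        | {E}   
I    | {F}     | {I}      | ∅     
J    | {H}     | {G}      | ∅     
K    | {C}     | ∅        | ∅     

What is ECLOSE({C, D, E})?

Start with {C, D, E}.
From E via lambda: add J.
From J via lambda: add H.
From H via lambda: add K.
No new states can be added; the closed set is {C, D, E, H, J, K}.

{C, D, E, H, J, K}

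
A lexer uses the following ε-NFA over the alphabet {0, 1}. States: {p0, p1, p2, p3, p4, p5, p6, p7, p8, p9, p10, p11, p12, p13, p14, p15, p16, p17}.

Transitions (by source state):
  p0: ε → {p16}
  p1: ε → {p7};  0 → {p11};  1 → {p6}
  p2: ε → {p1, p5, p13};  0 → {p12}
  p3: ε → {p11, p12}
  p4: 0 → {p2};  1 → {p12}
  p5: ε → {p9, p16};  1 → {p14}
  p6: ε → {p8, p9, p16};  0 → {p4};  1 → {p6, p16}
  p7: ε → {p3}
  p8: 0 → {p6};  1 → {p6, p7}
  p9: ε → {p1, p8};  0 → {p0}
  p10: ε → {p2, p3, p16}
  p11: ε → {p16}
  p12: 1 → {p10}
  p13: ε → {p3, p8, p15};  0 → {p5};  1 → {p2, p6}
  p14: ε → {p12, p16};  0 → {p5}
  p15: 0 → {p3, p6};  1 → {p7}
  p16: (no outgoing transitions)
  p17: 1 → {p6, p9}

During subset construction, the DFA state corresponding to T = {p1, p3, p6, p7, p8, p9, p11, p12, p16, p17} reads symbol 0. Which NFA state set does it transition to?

p1 on 0 → {p11}.
p6 on 0 → {p4}.
p8 on 0 → {p6}.
p9 on 0 → {p0}.
No 0-transition from p3, p7, p11, p12, p16, p17.
Union after reading 0: {p0, p4, p6, p11}.
Now take the ε-closure:
From p0 via ε: add p16.
From p6 via ε: add p8, p9.
From p9 via ε: add p1.
From p1 via ε: add p7.
From p7 via ε: add p3.
From p3 via ε: add p12.
No new states can be added; the closed set is {p0, p1, p3, p4, p6, p7, p8, p9, p11, p12, p16}.

{p0, p1, p3, p4, p6, p7, p8, p9, p11, p12, p16}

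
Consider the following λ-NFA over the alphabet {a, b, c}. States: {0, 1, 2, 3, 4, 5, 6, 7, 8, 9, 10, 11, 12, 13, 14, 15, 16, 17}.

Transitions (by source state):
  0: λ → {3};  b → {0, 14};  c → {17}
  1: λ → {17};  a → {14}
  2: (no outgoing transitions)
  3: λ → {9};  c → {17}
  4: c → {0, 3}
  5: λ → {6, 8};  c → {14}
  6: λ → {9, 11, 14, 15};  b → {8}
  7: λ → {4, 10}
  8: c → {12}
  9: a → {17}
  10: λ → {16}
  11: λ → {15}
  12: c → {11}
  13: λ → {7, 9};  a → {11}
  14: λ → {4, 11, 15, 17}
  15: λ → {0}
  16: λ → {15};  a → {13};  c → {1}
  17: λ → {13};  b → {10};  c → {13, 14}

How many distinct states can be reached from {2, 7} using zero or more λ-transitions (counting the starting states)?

9

Start with {2, 7}.
From 7 via λ: add 4, 10.
From 10 via λ: add 16.
From 16 via λ: add 15.
From 15 via λ: add 0.
From 0 via λ: add 3.
From 3 via λ: add 9.
λ-closure = {0, 2, 3, 4, 7, 9, 10, 15, 16}, which has 9 states.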